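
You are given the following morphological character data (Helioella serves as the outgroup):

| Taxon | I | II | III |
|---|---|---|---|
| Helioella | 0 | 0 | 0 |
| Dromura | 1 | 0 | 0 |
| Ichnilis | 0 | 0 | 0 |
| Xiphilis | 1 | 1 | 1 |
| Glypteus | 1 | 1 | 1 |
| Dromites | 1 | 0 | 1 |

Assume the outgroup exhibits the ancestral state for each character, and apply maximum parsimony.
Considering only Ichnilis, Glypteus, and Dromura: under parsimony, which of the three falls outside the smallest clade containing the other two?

Ichnilis

The outgroup has state '0' for every character, so '1' is the derived state throughout.
I: derived state '1' in Dromites, Dromura, Glypteus, and Xiphilis only — synapomorphy for {Dromites, Dromura, Glypteus, Xiphilis}.
Only Glypteus and Xiphilis show the derived state '1' for II, supporting them as a clade.
III (derived state '1') is shared by Dromites, Glypteus, and Xiphilis — a synapomorphy uniting that clade.
Most parsimonious ingroup topology: ((Dromura,((Xiphilis,Glypteus),Dromites)),Ichnilis).
Glypteus and Dromura share a more recent common ancestor with each other than either does with Ichnilis, so Ichnilis is the least closely related of the three.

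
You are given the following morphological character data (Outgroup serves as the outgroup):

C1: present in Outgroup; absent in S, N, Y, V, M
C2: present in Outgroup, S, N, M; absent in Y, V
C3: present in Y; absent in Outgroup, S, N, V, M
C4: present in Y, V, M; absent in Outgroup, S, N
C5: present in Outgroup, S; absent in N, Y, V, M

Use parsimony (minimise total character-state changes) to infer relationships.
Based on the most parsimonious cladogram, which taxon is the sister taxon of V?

Y

Character polarity is set by the outgroup: the derived state is whichever differs from the outgroup's state, so for C1, C2, C5 the derived state is 'absent', and for the remaining characters it is 'present'.
All ingroup taxa share the derived state 'absent' for C1; it defines the ingroup but does not resolve relationships within it.
C2 (derived state 'absent') is shared by V and Y — a synapomorphy uniting that clade.
C3: derived state 'present' in Y only — an autapomorphy, so it tells us nothing about relationships among taxa.
C4: derived state 'present' in M, V, and Y only — synapomorphy for {M, V, Y}.
C5: derived state 'absent' in M, N, V, and Y only — synapomorphy for {M, N, V, Y}.
Most parsimonious ingroup topology: (S,(N,((Y,V),M))).
V and Y form a cherry on this tree, so they are sister taxa.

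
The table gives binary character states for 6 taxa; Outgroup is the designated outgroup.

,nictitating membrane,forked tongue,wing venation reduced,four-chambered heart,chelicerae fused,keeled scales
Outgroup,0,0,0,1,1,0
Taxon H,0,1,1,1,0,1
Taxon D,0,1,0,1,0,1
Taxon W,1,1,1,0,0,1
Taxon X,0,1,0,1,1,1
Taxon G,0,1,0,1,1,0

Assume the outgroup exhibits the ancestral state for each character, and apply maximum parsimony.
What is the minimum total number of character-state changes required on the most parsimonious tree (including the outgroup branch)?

6

Character polarity is set by the outgroup: the derived state is whichever differs from the outgroup's state, so for four-chambered heart, chelicerae fused the derived state is '0', and for the remaining characters it is '1'.
nictitating membrane: derived state '1' in Taxon W only — an autapomorphy, so it tells us nothing about relationships among taxa.
forked tongue (derived state '1') is shared by all ingroup taxa — unites the whole ingroup.
wing venation reduced (derived state '1') is shared by Taxon H and Taxon W — a synapomorphy uniting that clade.
four-chambered heart: derived state '0' in Taxon W only — an autapomorphy, so it tells us nothing about relationships among taxa.
Only Taxon D, Taxon H, and Taxon W show the derived state '0' for chelicerae fused, supporting them as a clade.
keeled scales (derived state '1') is shared by Taxon D, Taxon H, Taxon W, and Taxon X — a synapomorphy uniting that clade.
Most parsimonious ingroup topology: ((((Taxon H,Taxon W),Taxon D),Taxon X),Taxon G).
Changes per character on this tree: nictitating membrane: 1; forked tongue: 1; wing venation reduced: 1; four-chambered heart: 1; chelicerae fused: 1; keeled scales: 1.
Total = 6.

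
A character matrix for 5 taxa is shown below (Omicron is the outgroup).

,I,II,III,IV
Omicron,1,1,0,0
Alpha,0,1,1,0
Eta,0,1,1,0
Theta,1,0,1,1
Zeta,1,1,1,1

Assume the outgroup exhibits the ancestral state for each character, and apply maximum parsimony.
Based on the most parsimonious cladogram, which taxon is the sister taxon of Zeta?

Character polarity is set by the outgroup: the derived state is whichever differs from the outgroup's state, so for I, II the derived state is '0', and for the remaining characters it is '1'.
Only Alpha and Eta show the derived state '0' for I, supporting them as a clade.
II (derived state '0') is unique to Theta (autapomorphy; uninformative for grouping).
III (derived state '1') is shared by all ingroup taxa — unites the whole ingroup.
IV (derived state '1') is shared by Theta and Zeta — a synapomorphy uniting that clade.
Most parsimonious ingroup topology: ((Alpha,Eta),(Theta,Zeta)).
Zeta and Theta form a cherry on this tree, so they are sister taxa.

Theta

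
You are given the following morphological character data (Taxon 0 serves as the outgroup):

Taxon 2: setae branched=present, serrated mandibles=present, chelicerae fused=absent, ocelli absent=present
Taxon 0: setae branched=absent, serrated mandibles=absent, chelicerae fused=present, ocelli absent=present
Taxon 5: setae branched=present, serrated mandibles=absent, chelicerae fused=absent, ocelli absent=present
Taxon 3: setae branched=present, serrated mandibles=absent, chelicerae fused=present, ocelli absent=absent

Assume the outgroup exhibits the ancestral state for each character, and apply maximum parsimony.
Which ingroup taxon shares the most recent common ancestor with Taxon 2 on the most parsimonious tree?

Character polarity is set by the outgroup: the derived state is whichever differs from the outgroup's state, so for chelicerae fused, ocelli absent the derived state is 'absent', and for the remaining characters it is 'present'.
setae branched (derived state 'present') is shared by all ingroup taxa — unites the whole ingroup.
serrated mandibles: derived state 'present' in Taxon 2 only — an autapomorphy, so it tells us nothing about relationships among taxa.
Only Taxon 2 and Taxon 5 show the derived state 'absent' for chelicerae fused, supporting them as a clade.
ocelli absent: derived state 'absent' in Taxon 3 only — an autapomorphy, so it tells us nothing about relationships among taxa.
Most parsimonious ingroup topology: ((Taxon 2,Taxon 5),Taxon 3).
Taxon 2 and Taxon 5 form a cherry on this tree, so they are sister taxa.

Taxon 5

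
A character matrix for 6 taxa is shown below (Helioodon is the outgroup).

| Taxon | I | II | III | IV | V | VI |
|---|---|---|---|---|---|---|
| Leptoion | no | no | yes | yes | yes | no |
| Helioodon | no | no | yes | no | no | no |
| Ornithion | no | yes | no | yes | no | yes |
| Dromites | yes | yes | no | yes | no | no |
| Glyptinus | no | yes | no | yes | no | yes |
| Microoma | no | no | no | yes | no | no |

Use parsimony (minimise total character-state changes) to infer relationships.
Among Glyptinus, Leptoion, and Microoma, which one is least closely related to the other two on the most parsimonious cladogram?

Character polarity is set by the outgroup: the derived state is whichever differs from the outgroup's state, so for III the derived state is 'no', and for the remaining characters it is 'yes'.
I (derived state 'yes') is unique to Dromites (autapomorphy; uninformative for grouping).
II: derived state 'yes' in Dromites, Glyptinus, and Ornithion only — synapomorphy for {Dromites, Glyptinus, Ornithion}.
III: derived state 'no' in Dromites, Glyptinus, Microoma, and Ornithion only — synapomorphy for {Dromites, Glyptinus, Microoma, Ornithion}.
IV (derived state 'yes') is shared by all ingroup taxa — unites the whole ingroup.
V: derived state 'yes' in Leptoion only — an autapomorphy, so it tells us nothing about relationships among taxa.
VI: derived state 'yes' in Glyptinus and Ornithion only — synapomorphy for {Glyptinus, Ornithion}.
Most parsimonious ingroup topology: (Leptoion,((Dromites,(Ornithion,Glyptinus)),Microoma)).
Microoma and Glyptinus share a more recent common ancestor with each other than either does with Leptoion, so Leptoion is the least closely related of the three.

Leptoion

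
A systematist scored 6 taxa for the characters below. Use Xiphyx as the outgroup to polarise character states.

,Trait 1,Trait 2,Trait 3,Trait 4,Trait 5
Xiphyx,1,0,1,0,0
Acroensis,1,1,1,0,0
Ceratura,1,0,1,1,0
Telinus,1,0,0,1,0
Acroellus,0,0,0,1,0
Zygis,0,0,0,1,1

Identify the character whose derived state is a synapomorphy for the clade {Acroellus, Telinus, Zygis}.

Character polarity is set by the outgroup: the derived state is whichever differs from the outgroup's state, so for Trait 1, Trait 3 the derived state is '0', and for the remaining characters it is '1'.
Trait 1 (derived state '0') is shared by Acroellus and Zygis — a synapomorphy uniting that clade.
Trait 2 (derived state '1') is unique to Acroensis (autapomorphy; uninformative for grouping).
Trait 3: derived state '0' in Acroellus, Telinus, and Zygis only — synapomorphy for {Acroellus, Telinus, Zygis}.
Only Acroellus, Ceratura, Telinus, and Zygis show the derived state '1' for Trait 4, supporting them as a clade.
Trait 5: derived state '1' in Zygis only — an autapomorphy, so it tells us nothing about relationships among taxa.
Most parsimonious ingroup topology: (Acroensis,(Ceratura,(Telinus,(Acroellus,Zygis)))).
The clade {Acroellus, Telinus, Zygis} is supported by Trait 3: its derived state '0' occurs in exactly those taxa and in no other taxon (including the outgroup).

Trait 3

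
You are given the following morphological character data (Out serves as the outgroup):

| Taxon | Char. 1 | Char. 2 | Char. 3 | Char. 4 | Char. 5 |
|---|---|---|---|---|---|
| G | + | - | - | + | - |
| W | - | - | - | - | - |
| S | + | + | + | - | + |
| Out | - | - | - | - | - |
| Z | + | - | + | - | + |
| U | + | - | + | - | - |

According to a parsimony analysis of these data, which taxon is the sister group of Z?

The outgroup has state '-' for every character, so '+' is the derived state throughout.
Char. 1 (derived state '+') is shared by G, S, U, and Z — a synapomorphy uniting that clade.
Char. 2 (derived state '+') is unique to S (autapomorphy; uninformative for grouping).
Char. 3: derived state '+' in S, U, and Z only — synapomorphy for {S, U, Z}.
Char. 4: derived state '+' in G only — an autapomorphy, so it tells us nothing about relationships among taxa.
Char. 5 (derived state '+') is shared by S and Z — a synapomorphy uniting that clade.
Most parsimonious ingroup topology: (W,((U,(Z,S)),G)).
Z and S form a cherry on this tree, so they are sister taxa.

S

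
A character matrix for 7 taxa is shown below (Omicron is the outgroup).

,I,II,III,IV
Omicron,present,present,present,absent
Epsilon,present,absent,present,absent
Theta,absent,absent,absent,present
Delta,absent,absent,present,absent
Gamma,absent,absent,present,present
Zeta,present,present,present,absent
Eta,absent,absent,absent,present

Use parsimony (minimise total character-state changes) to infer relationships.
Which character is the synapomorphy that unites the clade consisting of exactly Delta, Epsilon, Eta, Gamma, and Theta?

II

Character polarity is set by the outgroup: the derived state is whichever differs from the outgroup's state, so for I, II, III the derived state is 'absent', and for the remaining characters it is 'present'.
Only Delta, Eta, Gamma, and Theta show the derived state 'absent' for I, supporting them as a clade.
II: derived state 'absent' in Delta, Epsilon, Eta, Gamma, and Theta only — synapomorphy for {Delta, Epsilon, Eta, Gamma, Theta}.
Only Eta and Theta show the derived state 'absent' for III, supporting them as a clade.
IV (derived state 'present') is shared by Eta, Gamma, and Theta — a synapomorphy uniting that clade.
Most parsimonious ingroup topology: ((Epsilon,(((Theta,Eta),Gamma),Delta)),Zeta).
The clade {Delta, Epsilon, Eta, Gamma, Theta} is supported by II: its derived state 'absent' occurs in exactly those taxa and in no other taxon (including the outgroup).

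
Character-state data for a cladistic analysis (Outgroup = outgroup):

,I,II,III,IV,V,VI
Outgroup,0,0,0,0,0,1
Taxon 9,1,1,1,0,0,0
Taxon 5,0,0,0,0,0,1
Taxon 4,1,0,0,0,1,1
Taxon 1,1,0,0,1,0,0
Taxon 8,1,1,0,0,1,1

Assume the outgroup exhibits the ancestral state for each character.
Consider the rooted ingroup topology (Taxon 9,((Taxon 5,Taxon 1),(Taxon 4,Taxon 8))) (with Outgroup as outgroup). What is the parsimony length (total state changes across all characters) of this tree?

Map each character onto (Taxon 9,((Taxon 5,Taxon 1),(Taxon 4,Taxon 8))) (rooted by Outgroup) and count the minimum state changes it requires (Fitch parsimony):
I: 2; II: 2; III: 1; IV: 1; V: 1; VI: 2.
Total tree length = 9.

9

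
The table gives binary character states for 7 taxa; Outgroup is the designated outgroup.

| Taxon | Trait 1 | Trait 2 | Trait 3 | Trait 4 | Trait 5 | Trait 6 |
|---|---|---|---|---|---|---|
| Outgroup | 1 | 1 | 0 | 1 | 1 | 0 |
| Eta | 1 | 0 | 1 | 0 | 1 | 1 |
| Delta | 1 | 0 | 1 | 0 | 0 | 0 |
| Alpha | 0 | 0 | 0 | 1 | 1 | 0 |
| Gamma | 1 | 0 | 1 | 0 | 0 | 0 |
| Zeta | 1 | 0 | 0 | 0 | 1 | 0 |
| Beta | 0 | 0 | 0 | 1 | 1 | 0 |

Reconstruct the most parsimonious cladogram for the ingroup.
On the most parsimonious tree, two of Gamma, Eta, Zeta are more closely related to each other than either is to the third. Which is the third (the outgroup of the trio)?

Character polarity is set by the outgroup: the derived state is whichever differs from the outgroup's state, so for Trait 1, Trait 2, Trait 4, Trait 5 the derived state is '0', and for the remaining characters it is '1'.
Trait 1 (derived state '0') is shared by Alpha and Beta — a synapomorphy uniting that clade.
Trait 2 (derived state '0') is shared by all ingroup taxa — unites the whole ingroup.
Only Delta, Eta, and Gamma show the derived state '1' for Trait 3, supporting them as a clade.
Trait 4 (derived state '0') is shared by Delta, Eta, Gamma, and Zeta — a synapomorphy uniting that clade.
Trait 5 (derived state '0') is shared by Delta and Gamma — a synapomorphy uniting that clade.
Trait 6 (derived state '1') is unique to Eta (autapomorphy; uninformative for grouping).
Most parsimonious ingroup topology: (((Eta,(Delta,Gamma)),Zeta),(Alpha,Beta)).
Gamma and Eta share a more recent common ancestor with each other than either does with Zeta, so Zeta is the least closely related of the three.

Zeta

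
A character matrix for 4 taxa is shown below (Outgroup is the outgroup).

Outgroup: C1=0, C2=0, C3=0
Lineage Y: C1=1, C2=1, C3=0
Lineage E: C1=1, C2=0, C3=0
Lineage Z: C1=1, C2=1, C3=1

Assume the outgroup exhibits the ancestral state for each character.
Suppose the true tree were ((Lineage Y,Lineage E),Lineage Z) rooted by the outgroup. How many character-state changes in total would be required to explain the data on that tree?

Map each character onto ((Lineage Y,Lineage E),Lineage Z) (rooted by Outgroup) and count the minimum state changes it requires (Fitch parsimony):
C1: 1; C2: 2; C3: 1.
Total tree length = 4.

4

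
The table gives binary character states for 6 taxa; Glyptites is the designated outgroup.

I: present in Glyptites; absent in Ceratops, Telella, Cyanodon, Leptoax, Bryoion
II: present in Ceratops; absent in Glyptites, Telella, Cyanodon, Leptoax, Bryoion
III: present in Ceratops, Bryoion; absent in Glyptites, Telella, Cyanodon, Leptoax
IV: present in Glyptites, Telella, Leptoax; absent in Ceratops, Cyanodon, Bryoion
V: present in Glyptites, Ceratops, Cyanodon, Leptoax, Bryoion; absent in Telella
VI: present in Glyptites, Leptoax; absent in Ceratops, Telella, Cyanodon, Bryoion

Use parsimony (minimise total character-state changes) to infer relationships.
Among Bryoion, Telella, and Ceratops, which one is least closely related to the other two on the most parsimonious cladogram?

Character polarity is set by the outgroup: the derived state is whichever differs from the outgroup's state, so for I, IV, V, VI the derived state is 'absent', and for the remaining characters it is 'present'.
I (derived state 'absent') is shared by all ingroup taxa — unites the whole ingroup.
II (derived state 'present') is unique to Ceratops (autapomorphy; uninformative for grouping).
III: derived state 'present' in Bryoion and Ceratops only — synapomorphy for {Bryoion, Ceratops}.
IV (derived state 'absent') is shared by Bryoion, Ceratops, and Cyanodon — a synapomorphy uniting that clade.
V (derived state 'absent') is unique to Telella (autapomorphy; uninformative for grouping).
VI: derived state 'absent' in Bryoion, Ceratops, Cyanodon, and Telella only — synapomorphy for {Bryoion, Ceratops, Cyanodon, Telella}.
Most parsimonious ingroup topology: ((((Ceratops,Bryoion),Cyanodon),Telella),Leptoax).
Bryoion and Ceratops share a more recent common ancestor with each other than either does with Telella, so Telella is the least closely related of the three.

Telella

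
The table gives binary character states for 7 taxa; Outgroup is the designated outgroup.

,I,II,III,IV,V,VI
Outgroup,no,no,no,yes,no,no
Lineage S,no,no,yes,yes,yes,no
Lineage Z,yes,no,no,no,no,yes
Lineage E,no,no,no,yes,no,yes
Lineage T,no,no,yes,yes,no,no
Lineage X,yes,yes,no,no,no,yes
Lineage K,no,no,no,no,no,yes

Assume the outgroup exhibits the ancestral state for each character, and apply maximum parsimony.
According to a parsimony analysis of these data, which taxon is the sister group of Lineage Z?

Lineage X

Character polarity is set by the outgroup: the derived state is whichever differs from the outgroup's state, so for IV the derived state is 'no', and for the remaining characters it is 'yes'.
I (derived state 'yes') is shared by Lineage X and Lineage Z — a synapomorphy uniting that clade.
II: derived state 'yes' in Lineage X only — an autapomorphy, so it tells us nothing about relationships among taxa.
III (derived state 'yes') is shared by Lineage S and Lineage T — a synapomorphy uniting that clade.
Only Lineage K, Lineage X, and Lineage Z show the derived state 'no' for IV, supporting them as a clade.
V: derived state 'yes' in Lineage S only — an autapomorphy, so it tells us nothing about relationships among taxa.
VI: derived state 'yes' in Lineage E, Lineage K, Lineage X, and Lineage Z only — synapomorphy for {Lineage E, Lineage K, Lineage X, Lineage Z}.
Most parsimonious ingroup topology: ((Lineage S,Lineage T),(((Lineage Z,Lineage X),Lineage K),Lineage E)).
Lineage Z and Lineage X form a cherry on this tree, so they are sister taxa.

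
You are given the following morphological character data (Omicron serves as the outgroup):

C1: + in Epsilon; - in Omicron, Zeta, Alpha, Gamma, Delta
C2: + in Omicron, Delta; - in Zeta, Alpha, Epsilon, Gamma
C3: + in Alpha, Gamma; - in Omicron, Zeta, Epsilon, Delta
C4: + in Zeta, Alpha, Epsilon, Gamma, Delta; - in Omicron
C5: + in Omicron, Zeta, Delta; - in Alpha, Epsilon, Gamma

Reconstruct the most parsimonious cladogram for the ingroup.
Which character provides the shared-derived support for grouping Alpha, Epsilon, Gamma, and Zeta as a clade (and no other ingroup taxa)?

Character polarity is set by the outgroup: the derived state is whichever differs from the outgroup's state, so for C2, C5 the derived state is '-', and for the remaining characters it is '+'.
C1: derived state '+' in Epsilon only — an autapomorphy, so it tells us nothing about relationships among taxa.
C2: derived state '-' in Alpha, Epsilon, Gamma, and Zeta only — synapomorphy for {Alpha, Epsilon, Gamma, Zeta}.
Only Alpha and Gamma show the derived state '+' for C3, supporting them as a clade.
C4 (derived state '+') is shared by all ingroup taxa — unites the whole ingroup.
C5: derived state '-' in Alpha, Epsilon, and Gamma only — synapomorphy for {Alpha, Epsilon, Gamma}.
Most parsimonious ingroup topology: ((Zeta,((Alpha,Gamma),Epsilon)),Delta).
The clade {Alpha, Epsilon, Gamma, Zeta} is supported by C2: its derived state '-' occurs in exactly those taxa and in no other taxon (including the outgroup).

C2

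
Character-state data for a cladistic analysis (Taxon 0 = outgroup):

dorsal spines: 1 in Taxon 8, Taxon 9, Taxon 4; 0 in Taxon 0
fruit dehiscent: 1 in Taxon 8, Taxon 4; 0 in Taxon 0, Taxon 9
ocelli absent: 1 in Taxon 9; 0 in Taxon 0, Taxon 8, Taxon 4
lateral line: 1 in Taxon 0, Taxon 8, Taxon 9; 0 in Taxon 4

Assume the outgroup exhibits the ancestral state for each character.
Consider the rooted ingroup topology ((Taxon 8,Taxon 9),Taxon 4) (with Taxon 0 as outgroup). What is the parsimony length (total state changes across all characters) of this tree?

5

Map each character onto ((Taxon 8,Taxon 9),Taxon 4) (rooted by Taxon 0) and count the minimum state changes it requires (Fitch parsimony):
dorsal spines: 1; fruit dehiscent: 2; ocelli absent: 1; lateral line: 1.
Total tree length = 5.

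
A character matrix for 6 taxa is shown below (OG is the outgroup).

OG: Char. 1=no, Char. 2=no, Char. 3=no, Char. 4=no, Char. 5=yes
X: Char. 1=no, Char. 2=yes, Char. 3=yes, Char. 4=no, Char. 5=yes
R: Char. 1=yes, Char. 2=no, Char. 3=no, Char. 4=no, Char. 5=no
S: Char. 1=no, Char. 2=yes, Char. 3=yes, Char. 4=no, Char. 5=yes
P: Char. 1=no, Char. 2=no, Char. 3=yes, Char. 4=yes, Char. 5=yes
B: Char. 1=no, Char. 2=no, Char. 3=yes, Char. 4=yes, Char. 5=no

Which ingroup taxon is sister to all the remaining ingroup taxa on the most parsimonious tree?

Character polarity is set by the outgroup: the derived state is whichever differs from the outgroup's state, so for Char. 5 the derived state is 'no', and for the remaining characters it is 'yes'.
Char. 1: derived state 'yes' in R only — an autapomorphy, so it tells us nothing about relationships among taxa.
Only S and X show the derived state 'yes' for Char. 2, supporting them as a clade.
Char. 3 (derived state 'yes') is shared by B, P, S, and X — a synapomorphy uniting that clade.
Char. 4: derived state 'yes' in B and P only — synapomorphy for {B, P}.
Char. 5 groups B and R, which is incompatible with the clades supported by the remaining characters; treating it as convergent (homoplasy) costs fewer steps than any alternative tree.
Most parsimonious ingroup topology: (((X,S),(P,B)),R).
R is sister to the clade containing all other ingroup taxa, so it is the earliest-diverging (most basal) ingroup lineage.

R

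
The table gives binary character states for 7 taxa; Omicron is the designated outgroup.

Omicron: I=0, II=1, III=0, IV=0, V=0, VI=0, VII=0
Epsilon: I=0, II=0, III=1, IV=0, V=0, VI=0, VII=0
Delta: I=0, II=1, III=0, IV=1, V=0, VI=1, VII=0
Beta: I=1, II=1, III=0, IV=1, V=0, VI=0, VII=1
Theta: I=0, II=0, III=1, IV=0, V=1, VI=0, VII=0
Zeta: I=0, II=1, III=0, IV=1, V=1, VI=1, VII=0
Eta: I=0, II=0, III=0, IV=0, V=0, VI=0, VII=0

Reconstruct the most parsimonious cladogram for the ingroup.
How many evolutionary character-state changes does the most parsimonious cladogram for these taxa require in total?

Character polarity is set by the outgroup: the derived state is whichever differs from the outgroup's state, so for II the derived state is '0', and for the remaining characters it is '1'.
I (derived state '1') is unique to Beta (autapomorphy; uninformative for grouping).
II (derived state '0') is shared by Epsilon, Eta, and Theta — a synapomorphy uniting that clade.
III: derived state '1' in Epsilon and Theta only — synapomorphy for {Epsilon, Theta}.
IV: derived state '1' in Beta, Delta, and Zeta only — synapomorphy for {Beta, Delta, Zeta}.
V groups Theta and Zeta, which is incompatible with the clades supported by the remaining characters; treating it as convergent (homoplasy) costs fewer steps than any alternative tree.
VI: derived state '1' in Delta and Zeta only — synapomorphy for {Delta, Zeta}.
VII (derived state '1') is unique to Beta (autapomorphy; uninformative for grouping).
Most parsimonious ingroup topology: (((Epsilon,Theta),Eta),((Delta,Zeta),Beta)).
Changes per character on this tree: I: 1; II: 1; III: 1; IV: 1; V: 2; VI: 1; VII: 1.
Total = 8.

8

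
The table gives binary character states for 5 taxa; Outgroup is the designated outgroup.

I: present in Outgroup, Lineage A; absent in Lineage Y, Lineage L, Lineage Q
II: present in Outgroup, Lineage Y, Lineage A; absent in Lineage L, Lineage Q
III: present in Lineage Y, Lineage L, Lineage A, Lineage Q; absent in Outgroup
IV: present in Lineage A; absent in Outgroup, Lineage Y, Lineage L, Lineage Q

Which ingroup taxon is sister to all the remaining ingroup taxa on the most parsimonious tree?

Character polarity is set by the outgroup: the derived state is whichever differs from the outgroup's state, so for I, II the derived state is 'absent', and for the remaining characters it is 'present'.
I: derived state 'absent' in Lineage L, Lineage Q, and Lineage Y only — synapomorphy for {Lineage L, Lineage Q, Lineage Y}.
Only Lineage L and Lineage Q show the derived state 'absent' for II, supporting them as a clade.
III (derived state 'present') is shared by all ingroup taxa — unites the whole ingroup.
IV (derived state 'present') is unique to Lineage A (autapomorphy; uninformative for grouping).
Most parsimonious ingroup topology: ((Lineage Y,(Lineage L,Lineage Q)),Lineage A).
Lineage A is sister to the clade containing all other ingroup taxa, so it is the earliest-diverging (most basal) ingroup lineage.

Lineage A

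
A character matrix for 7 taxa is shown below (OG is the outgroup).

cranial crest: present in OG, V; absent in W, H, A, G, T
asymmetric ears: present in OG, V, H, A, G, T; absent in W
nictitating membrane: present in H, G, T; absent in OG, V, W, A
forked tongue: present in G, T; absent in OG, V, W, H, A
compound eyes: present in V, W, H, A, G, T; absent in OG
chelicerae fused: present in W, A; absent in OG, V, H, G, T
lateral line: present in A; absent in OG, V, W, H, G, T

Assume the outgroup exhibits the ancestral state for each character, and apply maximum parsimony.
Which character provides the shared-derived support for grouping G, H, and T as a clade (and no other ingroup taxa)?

nictitating membrane

Character polarity is set by the outgroup: the derived state is whichever differs from the outgroup's state, so for cranial crest, asymmetric ears the derived state is 'absent', and for the remaining characters it is 'present'.
cranial crest (derived state 'absent') is shared by A, G, H, T, and W — a synapomorphy uniting that clade.
asymmetric ears (derived state 'absent') is unique to W (autapomorphy; uninformative for grouping).
nictitating membrane: derived state 'present' in G, H, and T only — synapomorphy for {G, H, T}.
forked tongue: derived state 'present' in G and T only — synapomorphy for {G, T}.
All ingroup taxa share the derived state 'present' for compound eyes; it defines the ingroup but does not resolve relationships within it.
Only A and W show the derived state 'present' for chelicerae fused, supporting them as a clade.
lateral line (derived state 'present') is unique to A (autapomorphy; uninformative for grouping).
Most parsimonious ingroup topology: (V,((W,A),(H,(G,T)))).
The clade {G, H, T} is supported by nictitating membrane: its derived state 'present' occurs in exactly those taxa and in no other taxon (including the outgroup).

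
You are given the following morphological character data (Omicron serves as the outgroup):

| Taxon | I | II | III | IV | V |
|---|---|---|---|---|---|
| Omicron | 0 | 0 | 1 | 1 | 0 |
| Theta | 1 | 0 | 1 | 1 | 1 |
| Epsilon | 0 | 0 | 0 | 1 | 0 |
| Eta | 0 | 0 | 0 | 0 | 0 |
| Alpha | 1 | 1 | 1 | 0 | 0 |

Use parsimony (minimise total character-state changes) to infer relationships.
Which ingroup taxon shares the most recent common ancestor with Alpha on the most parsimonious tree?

Theta

Character polarity is set by the outgroup: the derived state is whichever differs from the outgroup's state, so for III, IV the derived state is '0', and for the remaining characters it is '1'.
I: derived state '1' in Alpha and Theta only — synapomorphy for {Alpha, Theta}.
II: derived state '1' in Alpha only — an autapomorphy, so it tells us nothing about relationships among taxa.
Only Epsilon and Eta show the derived state '0' for III, supporting them as a clade.
IV (state '0') occurs in Alpha and Eta but conflicts with the nesting implied by the other characters — most parsimoniously interpreted as homoplasy.
V: derived state '1' in Theta only — an autapomorphy, so it tells us nothing about relationships among taxa.
Most parsimonious ingroup topology: ((Theta,Alpha),(Epsilon,Eta)).
Alpha and Theta form a cherry on this tree, so they are sister taxa.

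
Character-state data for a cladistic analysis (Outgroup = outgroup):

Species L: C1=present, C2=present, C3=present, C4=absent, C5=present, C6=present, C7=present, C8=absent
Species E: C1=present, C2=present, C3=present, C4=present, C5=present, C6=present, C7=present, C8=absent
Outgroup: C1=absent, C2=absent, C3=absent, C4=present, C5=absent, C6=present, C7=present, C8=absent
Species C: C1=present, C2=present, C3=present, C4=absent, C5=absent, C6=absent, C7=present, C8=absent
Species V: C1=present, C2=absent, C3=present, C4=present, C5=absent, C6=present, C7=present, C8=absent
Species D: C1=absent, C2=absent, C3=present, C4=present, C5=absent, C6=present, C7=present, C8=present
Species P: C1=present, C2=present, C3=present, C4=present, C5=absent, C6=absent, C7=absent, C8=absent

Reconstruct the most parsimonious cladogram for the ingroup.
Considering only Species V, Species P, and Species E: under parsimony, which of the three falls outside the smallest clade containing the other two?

Species V

Character polarity is set by the outgroup: the derived state is whichever differs from the outgroup's state, so for C4, C6, C7 the derived state is 'absent', and for the remaining characters it is 'present'.
C1 (derived state 'present') is shared by Species C, Species E, Species L, Species P, and Species V — a synapomorphy uniting that clade.
C2 (derived state 'present') is shared by Species C, Species E, Species L, and Species P — a synapomorphy uniting that clade.
C3 (derived state 'present') is shared by all ingroup taxa — unites the whole ingroup.
C4 (state 'absent') occurs in Species C and Species L but conflicts with the nesting implied by the other characters — most parsimoniously interpreted as homoplasy.
C5 (derived state 'present') is shared by Species E and Species L — a synapomorphy uniting that clade.
C6 (derived state 'absent') is shared by Species C and Species P — a synapomorphy uniting that clade.
C7: derived state 'absent' in Species P only — an autapomorphy, so it tells us nothing about relationships among taxa.
C8: derived state 'present' in Species D only — an autapomorphy, so it tells us nothing about relationships among taxa.
Most parsimonious ingroup topology: ((Species V,((Species P,Species C),(Species E,Species L))),Species D).
Species P and Species E share a more recent common ancestor with each other than either does with Species V, so Species V is the least closely related of the three.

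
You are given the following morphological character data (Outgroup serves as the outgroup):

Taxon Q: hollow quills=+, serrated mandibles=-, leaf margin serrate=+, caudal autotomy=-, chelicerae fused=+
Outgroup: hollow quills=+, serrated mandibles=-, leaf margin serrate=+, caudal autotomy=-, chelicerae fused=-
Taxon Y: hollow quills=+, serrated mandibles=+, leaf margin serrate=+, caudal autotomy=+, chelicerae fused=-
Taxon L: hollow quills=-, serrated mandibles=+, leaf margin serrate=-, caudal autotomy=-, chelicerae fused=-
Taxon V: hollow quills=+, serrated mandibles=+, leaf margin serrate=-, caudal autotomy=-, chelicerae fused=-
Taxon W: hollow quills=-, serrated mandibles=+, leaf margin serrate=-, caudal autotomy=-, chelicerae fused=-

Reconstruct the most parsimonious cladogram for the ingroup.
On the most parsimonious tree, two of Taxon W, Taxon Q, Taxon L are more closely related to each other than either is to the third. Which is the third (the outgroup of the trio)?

Character polarity is set by the outgroup: the derived state is whichever differs from the outgroup's state, so for hollow quills, leaf margin serrate the derived state is '-', and for the remaining characters it is '+'.
Only Taxon L and Taxon W show the derived state '-' for hollow quills, supporting them as a clade.
serrated mandibles (derived state '+') is shared by Taxon L, Taxon V, Taxon W, and Taxon Y — a synapomorphy uniting that clade.
Only Taxon L, Taxon V, and Taxon W show the derived state '-' for leaf margin serrate, supporting them as a clade.
caudal autotomy (derived state '+') is unique to Taxon Y (autapomorphy; uninformative for grouping).
chelicerae fused: derived state '+' in Taxon Q only — an autapomorphy, so it tells us nothing about relationships among taxa.
Most parsimonious ingroup topology: ((((Taxon W,Taxon L),Taxon V),Taxon Y),Taxon Q).
Taxon W and Taxon L share a more recent common ancestor with each other than either does with Taxon Q, so Taxon Q is the least closely related of the three.

Taxon Q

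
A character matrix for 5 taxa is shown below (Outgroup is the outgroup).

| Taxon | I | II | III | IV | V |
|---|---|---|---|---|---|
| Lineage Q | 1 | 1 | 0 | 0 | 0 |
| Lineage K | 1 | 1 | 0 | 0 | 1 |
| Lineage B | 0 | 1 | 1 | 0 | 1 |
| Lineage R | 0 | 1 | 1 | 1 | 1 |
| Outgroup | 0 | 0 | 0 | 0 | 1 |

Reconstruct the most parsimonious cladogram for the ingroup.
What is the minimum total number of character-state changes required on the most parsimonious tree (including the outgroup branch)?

5

Character polarity is set by the outgroup: the derived state is whichever differs from the outgroup's state, so for V the derived state is '0', and for the remaining characters it is '1'.
Only Lineage K and Lineage Q show the derived state '1' for I, supporting them as a clade.
II (derived state '1') is shared by all ingroup taxa — unites the whole ingroup.
Only Lineage B and Lineage R show the derived state '1' for III, supporting them as a clade.
IV: derived state '1' in Lineage R only — an autapomorphy, so it tells us nothing about relationships among taxa.
V (derived state '0') is unique to Lineage Q (autapomorphy; uninformative for grouping).
Most parsimonious ingroup topology: ((Lineage R,Lineage B),(Lineage Q,Lineage K)).
Changes per character on this tree: I: 1; II: 1; III: 1; IV: 1; V: 1.
Total = 5.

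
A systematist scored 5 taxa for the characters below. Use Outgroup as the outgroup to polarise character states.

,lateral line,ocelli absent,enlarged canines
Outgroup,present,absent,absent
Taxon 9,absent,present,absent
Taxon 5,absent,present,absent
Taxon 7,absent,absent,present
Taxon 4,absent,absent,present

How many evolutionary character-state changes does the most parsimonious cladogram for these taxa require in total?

Character polarity is set by the outgroup: the derived state is whichever differs from the outgroup's state, so for lateral line the derived state is 'absent', and for the remaining characters it is 'present'.
All ingroup taxa share the derived state 'absent' for lateral line; it defines the ingroup but does not resolve relationships within it.
ocelli absent (derived state 'present') is shared by Taxon 5 and Taxon 9 — a synapomorphy uniting that clade.
enlarged canines (derived state 'present') is shared by Taxon 4 and Taxon 7 — a synapomorphy uniting that clade.
Most parsimonious ingroup topology: ((Taxon 9,Taxon 5),(Taxon 7,Taxon 4)).
Changes per character on this tree: lateral line: 1; ocelli absent: 1; enlarged canines: 1.
Total = 3.

3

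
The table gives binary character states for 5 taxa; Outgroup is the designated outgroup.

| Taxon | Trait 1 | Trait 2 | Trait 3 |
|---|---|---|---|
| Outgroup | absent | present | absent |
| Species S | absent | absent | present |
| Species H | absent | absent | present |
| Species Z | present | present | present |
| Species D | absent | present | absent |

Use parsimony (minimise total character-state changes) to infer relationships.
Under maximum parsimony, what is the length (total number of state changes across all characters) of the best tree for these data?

3

Character polarity is set by the outgroup: the derived state is whichever differs from the outgroup's state, so for Trait 2 the derived state is 'absent', and for the remaining characters it is 'present'.
Trait 1: derived state 'present' in Species Z only — an autapomorphy, so it tells us nothing about relationships among taxa.
Trait 2: derived state 'absent' in Species H and Species S only — synapomorphy for {Species H, Species S}.
Only Species H, Species S, and Species Z show the derived state 'present' for Trait 3, supporting them as a clade.
Most parsimonious ingroup topology: (((Species S,Species H),Species Z),Species D).
Changes per character on this tree: Trait 1: 1; Trait 2: 1; Trait 3: 1.
Total = 3.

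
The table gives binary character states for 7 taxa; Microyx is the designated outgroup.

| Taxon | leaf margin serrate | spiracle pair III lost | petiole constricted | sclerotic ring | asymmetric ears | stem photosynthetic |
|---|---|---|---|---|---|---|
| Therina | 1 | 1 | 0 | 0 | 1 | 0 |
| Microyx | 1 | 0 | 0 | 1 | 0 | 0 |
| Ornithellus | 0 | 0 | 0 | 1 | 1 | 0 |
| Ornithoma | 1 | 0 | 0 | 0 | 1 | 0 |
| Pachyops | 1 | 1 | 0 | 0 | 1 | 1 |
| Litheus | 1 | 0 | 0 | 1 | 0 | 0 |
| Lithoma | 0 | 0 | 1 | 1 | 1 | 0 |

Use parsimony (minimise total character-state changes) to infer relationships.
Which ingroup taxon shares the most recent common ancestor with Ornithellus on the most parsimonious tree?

Lithoma

Character polarity is set by the outgroup: the derived state is whichever differs from the outgroup's state, so for leaf margin serrate, sclerotic ring the derived state is '0', and for the remaining characters it is '1'.
leaf margin serrate: derived state '0' in Lithoma and Ornithellus only — synapomorphy for {Lithoma, Ornithellus}.
spiracle pair III lost: derived state '1' in Pachyops and Therina only — synapomorphy for {Pachyops, Therina}.
petiole constricted (derived state '1') is unique to Lithoma (autapomorphy; uninformative for grouping).
sclerotic ring (derived state '0') is shared by Ornithoma, Pachyops, and Therina — a synapomorphy uniting that clade.
asymmetric ears (derived state '1') is shared by Lithoma, Ornithellus, Ornithoma, Pachyops, and Therina — a synapomorphy uniting that clade.
stem photosynthetic: derived state '1' in Pachyops only — an autapomorphy, so it tells us nothing about relationships among taxa.
Most parsimonious ingroup topology: (Litheus,((Ornithellus,Lithoma),((Therina,Pachyops),Ornithoma))).
Ornithellus and Lithoma form a cherry on this tree, so they are sister taxa.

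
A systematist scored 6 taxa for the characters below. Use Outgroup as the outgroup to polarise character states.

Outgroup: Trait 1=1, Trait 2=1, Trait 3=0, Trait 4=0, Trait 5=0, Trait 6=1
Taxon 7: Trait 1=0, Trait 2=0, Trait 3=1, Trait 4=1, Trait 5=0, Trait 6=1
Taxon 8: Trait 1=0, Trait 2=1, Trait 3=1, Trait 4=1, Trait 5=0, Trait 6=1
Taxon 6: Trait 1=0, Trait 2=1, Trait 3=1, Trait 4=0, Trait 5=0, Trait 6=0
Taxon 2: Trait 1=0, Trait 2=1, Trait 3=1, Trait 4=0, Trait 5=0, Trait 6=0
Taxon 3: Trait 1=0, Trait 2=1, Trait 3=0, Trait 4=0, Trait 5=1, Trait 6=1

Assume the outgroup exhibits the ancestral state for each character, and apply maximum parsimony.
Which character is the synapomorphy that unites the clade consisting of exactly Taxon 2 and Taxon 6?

Character polarity is set by the outgroup: the derived state is whichever differs from the outgroup's state, so for Trait 1, Trait 2, Trait 6 the derived state is '0', and for the remaining characters it is '1'.
Trait 1 (derived state '0') is shared by all ingroup taxa — unites the whole ingroup.
Trait 2: derived state '0' in Taxon 7 only — an autapomorphy, so it tells us nothing about relationships among taxa.
Trait 3 (derived state '1') is shared by Taxon 2, Taxon 6, Taxon 7, and Taxon 8 — a synapomorphy uniting that clade.
Only Taxon 7 and Taxon 8 show the derived state '1' for Trait 4, supporting them as a clade.
Trait 5 (derived state '1') is unique to Taxon 3 (autapomorphy; uninformative for grouping).
Trait 6: derived state '0' in Taxon 2 and Taxon 6 only — synapomorphy for {Taxon 2, Taxon 6}.
Most parsimonious ingroup topology: (((Taxon 7,Taxon 8),(Taxon 6,Taxon 2)),Taxon 3).
The clade {Taxon 2, Taxon 6} is supported by Trait 6: its derived state '0' occurs in exactly those taxa and in no other taxon (including the outgroup).

Trait 6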